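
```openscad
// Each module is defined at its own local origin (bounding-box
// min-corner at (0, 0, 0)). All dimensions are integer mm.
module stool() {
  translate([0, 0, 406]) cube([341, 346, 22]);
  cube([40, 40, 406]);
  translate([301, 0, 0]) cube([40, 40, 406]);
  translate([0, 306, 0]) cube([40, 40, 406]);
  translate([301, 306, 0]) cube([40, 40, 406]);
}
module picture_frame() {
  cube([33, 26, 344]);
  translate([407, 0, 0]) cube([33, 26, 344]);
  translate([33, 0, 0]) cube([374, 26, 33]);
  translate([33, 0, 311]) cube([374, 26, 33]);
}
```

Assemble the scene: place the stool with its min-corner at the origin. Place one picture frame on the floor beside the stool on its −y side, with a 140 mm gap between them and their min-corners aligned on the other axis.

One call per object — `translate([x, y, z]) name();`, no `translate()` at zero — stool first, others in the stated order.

stool();
translate([0, -166, 0]) picture_frame();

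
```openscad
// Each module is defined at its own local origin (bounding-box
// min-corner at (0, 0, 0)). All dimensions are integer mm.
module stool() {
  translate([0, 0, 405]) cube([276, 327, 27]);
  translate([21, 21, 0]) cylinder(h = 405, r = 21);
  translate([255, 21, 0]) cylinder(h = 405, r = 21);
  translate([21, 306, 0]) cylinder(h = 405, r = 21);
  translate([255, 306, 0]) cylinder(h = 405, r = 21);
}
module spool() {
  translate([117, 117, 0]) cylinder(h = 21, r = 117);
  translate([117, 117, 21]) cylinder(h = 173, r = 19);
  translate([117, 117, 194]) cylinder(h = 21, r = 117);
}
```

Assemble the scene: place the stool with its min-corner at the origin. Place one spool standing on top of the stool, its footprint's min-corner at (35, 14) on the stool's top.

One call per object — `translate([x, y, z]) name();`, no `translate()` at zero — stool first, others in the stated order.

stool();
translate([35, 14, 432]) spool();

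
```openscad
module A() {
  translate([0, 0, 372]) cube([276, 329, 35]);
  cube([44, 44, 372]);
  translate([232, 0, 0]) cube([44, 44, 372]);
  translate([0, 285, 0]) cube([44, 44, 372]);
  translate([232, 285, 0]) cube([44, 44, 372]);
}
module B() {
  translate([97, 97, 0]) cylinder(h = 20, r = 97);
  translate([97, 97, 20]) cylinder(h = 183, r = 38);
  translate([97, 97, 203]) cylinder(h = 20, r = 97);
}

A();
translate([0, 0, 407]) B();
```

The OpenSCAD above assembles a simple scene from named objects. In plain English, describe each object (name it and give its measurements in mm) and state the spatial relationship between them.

A is a four-legged stool. The seat is a 276×329×35 mm slab whose top surface is at z = 407 mm; four square legs, each 44×44 mm in cross-section, run from the floor (z = 0) to the underside of the seat, each flush with a corner of the seat.

B is a spool: two coaxial disc flanges of radius 97 mm and thickness 20 mm, joined by a core cylinder of radius 38 mm and height 183 mm. The lower flange rests on z = 0 and the three cylinders share a vertical axis.

The spool is on top of the stool.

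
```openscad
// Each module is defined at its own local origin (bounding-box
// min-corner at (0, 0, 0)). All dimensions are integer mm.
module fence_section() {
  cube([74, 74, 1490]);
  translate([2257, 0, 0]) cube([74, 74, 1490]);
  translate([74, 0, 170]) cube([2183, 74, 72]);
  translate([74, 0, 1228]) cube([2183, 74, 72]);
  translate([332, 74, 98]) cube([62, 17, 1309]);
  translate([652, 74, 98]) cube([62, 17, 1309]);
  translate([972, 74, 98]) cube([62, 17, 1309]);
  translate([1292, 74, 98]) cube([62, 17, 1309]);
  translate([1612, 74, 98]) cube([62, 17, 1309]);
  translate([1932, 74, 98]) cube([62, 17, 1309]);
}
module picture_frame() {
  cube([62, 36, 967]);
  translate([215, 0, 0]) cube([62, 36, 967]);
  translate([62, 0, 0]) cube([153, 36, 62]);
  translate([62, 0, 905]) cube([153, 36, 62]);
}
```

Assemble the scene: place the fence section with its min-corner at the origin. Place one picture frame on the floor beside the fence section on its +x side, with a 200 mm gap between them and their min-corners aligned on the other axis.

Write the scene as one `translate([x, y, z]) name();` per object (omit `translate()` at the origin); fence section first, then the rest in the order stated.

fence_section();
translate([2531, 0, 0]) picture_frame();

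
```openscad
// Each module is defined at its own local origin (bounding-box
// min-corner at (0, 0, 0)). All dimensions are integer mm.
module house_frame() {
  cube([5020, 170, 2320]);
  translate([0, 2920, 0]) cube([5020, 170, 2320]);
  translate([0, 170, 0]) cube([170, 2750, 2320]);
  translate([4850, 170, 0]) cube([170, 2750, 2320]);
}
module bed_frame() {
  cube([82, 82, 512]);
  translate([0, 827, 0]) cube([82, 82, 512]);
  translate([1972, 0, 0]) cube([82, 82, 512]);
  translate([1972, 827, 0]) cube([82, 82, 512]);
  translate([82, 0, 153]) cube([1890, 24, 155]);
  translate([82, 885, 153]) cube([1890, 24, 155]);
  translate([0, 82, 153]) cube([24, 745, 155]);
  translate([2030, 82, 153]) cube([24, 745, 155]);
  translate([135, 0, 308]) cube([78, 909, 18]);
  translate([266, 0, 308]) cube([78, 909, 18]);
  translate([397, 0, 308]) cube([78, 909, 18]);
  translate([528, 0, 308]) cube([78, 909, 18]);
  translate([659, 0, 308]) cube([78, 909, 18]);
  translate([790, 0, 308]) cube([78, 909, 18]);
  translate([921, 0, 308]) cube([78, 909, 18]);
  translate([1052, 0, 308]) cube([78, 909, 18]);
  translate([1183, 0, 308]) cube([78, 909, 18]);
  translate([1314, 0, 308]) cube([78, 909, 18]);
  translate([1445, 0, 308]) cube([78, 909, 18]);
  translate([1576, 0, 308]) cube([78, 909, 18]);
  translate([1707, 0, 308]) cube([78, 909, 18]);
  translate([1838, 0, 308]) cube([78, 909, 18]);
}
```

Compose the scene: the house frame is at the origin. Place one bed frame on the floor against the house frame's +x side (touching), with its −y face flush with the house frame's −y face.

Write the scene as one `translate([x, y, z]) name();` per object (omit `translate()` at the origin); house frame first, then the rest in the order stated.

house_frame();
translate([5020, 0, 0]) bed_frame();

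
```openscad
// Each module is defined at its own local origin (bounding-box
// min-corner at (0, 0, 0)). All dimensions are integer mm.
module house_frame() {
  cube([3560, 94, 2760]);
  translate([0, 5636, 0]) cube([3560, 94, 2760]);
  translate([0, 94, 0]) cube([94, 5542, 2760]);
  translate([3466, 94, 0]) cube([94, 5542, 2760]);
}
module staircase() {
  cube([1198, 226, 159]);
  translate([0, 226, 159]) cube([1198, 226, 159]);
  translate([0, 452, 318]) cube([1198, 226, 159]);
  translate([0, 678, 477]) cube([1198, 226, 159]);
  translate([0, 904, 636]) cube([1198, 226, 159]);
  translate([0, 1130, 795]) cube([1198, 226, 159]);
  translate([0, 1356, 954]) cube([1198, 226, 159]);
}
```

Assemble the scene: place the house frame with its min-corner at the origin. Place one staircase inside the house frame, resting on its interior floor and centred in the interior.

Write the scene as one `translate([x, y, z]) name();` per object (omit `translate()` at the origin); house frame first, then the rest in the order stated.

house_frame();
translate([1181, 2074, 0]) staircase();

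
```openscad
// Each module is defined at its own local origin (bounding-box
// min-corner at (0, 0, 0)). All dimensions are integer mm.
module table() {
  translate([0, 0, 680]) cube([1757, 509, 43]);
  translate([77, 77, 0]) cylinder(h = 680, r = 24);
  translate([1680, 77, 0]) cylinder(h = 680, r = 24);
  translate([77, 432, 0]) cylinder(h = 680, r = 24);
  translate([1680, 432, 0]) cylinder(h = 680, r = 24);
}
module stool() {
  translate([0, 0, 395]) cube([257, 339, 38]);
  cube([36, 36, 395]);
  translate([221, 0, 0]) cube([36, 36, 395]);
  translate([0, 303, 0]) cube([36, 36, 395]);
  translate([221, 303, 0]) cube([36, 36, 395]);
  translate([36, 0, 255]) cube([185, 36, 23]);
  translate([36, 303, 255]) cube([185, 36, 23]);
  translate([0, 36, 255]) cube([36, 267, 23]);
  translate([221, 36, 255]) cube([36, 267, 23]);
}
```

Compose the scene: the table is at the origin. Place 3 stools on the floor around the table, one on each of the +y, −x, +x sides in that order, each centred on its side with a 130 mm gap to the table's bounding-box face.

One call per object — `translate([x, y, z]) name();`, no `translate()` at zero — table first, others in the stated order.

table();
translate([750, 639, 0]) stool();
translate([-387, 85, 0]) stool();
translate([1887, 85, 0]) stool();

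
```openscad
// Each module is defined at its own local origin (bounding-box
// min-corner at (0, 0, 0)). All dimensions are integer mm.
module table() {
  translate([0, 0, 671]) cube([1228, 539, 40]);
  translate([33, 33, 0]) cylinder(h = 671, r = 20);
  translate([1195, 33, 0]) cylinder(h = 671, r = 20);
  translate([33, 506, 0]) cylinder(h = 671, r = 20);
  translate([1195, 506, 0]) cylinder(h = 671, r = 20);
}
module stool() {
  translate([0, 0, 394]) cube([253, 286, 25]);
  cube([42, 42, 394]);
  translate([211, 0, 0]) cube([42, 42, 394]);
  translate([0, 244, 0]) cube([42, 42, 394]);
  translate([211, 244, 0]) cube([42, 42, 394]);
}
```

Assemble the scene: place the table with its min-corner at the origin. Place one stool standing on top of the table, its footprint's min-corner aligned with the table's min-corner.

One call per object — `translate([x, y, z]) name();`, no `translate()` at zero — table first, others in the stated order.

table();
translate([0, 0, 711]) stool();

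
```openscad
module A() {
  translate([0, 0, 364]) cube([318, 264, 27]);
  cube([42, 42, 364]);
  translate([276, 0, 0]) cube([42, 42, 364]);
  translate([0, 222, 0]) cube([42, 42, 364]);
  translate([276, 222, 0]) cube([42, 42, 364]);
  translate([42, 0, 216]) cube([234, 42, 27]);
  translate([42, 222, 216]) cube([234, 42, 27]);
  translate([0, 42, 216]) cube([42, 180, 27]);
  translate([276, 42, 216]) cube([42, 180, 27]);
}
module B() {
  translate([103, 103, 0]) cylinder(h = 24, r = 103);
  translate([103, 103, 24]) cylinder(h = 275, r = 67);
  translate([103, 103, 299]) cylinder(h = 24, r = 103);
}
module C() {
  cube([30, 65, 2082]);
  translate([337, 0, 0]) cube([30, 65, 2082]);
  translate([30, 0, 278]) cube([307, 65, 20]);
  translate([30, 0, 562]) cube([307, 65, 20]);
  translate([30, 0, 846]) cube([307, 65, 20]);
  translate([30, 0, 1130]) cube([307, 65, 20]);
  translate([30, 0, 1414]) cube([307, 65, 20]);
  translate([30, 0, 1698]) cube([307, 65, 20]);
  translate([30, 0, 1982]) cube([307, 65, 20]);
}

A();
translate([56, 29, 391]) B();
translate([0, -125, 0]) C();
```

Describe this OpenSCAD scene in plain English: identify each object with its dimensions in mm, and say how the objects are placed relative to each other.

A is a four-legged stool. The seat is 318×264 mm, 27 mm thick, top at z = 391 mm. It stands on four square legs, each 42×42 mm in cross-section, from z = 0 to the seat underside, each flush with a corner of the seat. Four stretchers, 42 mm wide and 27 mm tall, connect adjacent legs with their undersides at z = 216 mm, each running between the inner faces of the legs it joins and aligned with the legs' outer faces on the other axis.

B is a spool: two coaxial disc flanges of radius 103 mm and thickness 24 mm, joined by a core cylinder of radius 67 mm and height 275 mm. The lower flange rests on z = 0 and the three cylinders share a vertical axis.

C is a wooden ladder with two side rails of 30×65 mm section and 2082 mm height, set 367 mm apart overall. Between them run 7 rectangular rungs (65 mm deep, 20 mm thick), front faces flush with the rails' −y face. The bottom of the first rung is 278 mm above the floor and each subsequent rung is 284 mm higher than the one below.

The spool is on top of the stool, centred. The ladder is on the floor beside the stool on its −y side.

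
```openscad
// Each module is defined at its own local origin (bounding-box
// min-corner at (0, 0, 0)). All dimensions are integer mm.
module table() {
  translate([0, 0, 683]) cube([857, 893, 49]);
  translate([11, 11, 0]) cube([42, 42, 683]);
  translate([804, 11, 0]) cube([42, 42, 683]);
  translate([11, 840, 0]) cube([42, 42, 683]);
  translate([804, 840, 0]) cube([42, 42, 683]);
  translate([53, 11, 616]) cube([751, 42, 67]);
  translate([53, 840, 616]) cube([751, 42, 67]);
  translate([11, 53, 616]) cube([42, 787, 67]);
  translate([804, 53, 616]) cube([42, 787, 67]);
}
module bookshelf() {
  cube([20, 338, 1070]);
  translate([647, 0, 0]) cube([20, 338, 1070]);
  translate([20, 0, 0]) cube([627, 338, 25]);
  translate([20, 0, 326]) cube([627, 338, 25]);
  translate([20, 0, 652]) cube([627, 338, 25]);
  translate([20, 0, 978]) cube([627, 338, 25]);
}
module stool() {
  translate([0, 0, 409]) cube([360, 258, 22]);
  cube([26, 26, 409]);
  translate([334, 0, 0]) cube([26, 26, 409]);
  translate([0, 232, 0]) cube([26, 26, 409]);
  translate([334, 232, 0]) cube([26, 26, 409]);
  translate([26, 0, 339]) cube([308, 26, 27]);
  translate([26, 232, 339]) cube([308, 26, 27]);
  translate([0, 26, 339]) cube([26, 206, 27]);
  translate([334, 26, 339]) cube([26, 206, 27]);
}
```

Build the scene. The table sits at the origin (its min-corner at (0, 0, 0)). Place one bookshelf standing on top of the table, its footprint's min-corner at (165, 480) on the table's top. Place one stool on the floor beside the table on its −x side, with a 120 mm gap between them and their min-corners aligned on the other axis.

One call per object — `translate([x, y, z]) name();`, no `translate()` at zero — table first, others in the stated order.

table();
translate([165, 480, 732]) bookshelf();
translate([-480, 0, 0]) stool();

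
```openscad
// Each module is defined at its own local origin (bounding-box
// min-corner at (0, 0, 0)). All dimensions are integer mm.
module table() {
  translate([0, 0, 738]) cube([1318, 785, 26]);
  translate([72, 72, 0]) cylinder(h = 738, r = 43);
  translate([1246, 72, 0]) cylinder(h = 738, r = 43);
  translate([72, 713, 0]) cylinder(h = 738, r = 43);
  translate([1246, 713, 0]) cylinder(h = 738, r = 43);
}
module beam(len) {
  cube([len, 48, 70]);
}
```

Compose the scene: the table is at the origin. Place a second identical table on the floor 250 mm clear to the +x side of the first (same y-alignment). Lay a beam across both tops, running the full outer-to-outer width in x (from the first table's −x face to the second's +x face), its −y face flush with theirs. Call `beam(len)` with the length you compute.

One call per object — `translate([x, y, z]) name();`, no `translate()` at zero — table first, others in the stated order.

table();
translate([1568, 0, 0]) table();
translate([0, 0, 764]) beam(2886);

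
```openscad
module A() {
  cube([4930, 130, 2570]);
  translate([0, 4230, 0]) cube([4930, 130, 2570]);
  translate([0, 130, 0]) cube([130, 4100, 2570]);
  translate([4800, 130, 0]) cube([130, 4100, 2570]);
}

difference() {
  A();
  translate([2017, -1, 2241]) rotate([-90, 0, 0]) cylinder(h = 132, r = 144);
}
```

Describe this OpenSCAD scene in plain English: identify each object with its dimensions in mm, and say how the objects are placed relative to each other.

A is the wall frame of a small rectangular building: four walls, each 2570 mm tall and 130 mm thick, enclosing a footprint 4930 mm (x) by 4360 mm (y) outside-to-outside, with no floor or roof. The front and back walls (the −y and +y sides) span the full width; the two side walls fit between them.

The house frame has a circular hole of radius 144 mm through its front wall, centred at (x = 2017, z = 2241).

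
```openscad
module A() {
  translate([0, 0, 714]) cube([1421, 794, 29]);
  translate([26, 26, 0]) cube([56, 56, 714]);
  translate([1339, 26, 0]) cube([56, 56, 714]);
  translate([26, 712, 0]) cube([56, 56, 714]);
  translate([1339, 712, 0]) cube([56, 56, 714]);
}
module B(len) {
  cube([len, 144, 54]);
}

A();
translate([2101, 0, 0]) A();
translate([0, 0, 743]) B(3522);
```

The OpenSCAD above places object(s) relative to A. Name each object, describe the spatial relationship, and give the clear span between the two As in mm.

Second table starts at x = 2101; first ends at x = 1421; clear span = 2101 − 1421 = 680 mm.

A is a table. B is a beam. A beam spans the tops of two tables. The clear span between the two tables is 680 mm.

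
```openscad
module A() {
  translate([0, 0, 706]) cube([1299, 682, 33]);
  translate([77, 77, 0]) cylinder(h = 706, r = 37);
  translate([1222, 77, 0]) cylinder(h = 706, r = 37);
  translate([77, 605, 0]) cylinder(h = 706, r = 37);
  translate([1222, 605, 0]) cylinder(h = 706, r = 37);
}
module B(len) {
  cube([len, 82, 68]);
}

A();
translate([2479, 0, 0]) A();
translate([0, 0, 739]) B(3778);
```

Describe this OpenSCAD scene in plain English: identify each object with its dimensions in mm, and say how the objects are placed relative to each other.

A is a rectangular dining table. The top is 1299×682×33 mm with its upper surface at z = 739 mm. It stands on four round legs of 74 mm diameter, each leg's bounding box inset 40 mm from the nearest pair of top edges, running from the floor to the underside of the top.

B is a rectangular beam 3778 mm long (x), 82 mm deep (y), 68 mm thick (z).

The beam spans the tops of two tables placed 1180 mm apart, resting at z = 739 mm.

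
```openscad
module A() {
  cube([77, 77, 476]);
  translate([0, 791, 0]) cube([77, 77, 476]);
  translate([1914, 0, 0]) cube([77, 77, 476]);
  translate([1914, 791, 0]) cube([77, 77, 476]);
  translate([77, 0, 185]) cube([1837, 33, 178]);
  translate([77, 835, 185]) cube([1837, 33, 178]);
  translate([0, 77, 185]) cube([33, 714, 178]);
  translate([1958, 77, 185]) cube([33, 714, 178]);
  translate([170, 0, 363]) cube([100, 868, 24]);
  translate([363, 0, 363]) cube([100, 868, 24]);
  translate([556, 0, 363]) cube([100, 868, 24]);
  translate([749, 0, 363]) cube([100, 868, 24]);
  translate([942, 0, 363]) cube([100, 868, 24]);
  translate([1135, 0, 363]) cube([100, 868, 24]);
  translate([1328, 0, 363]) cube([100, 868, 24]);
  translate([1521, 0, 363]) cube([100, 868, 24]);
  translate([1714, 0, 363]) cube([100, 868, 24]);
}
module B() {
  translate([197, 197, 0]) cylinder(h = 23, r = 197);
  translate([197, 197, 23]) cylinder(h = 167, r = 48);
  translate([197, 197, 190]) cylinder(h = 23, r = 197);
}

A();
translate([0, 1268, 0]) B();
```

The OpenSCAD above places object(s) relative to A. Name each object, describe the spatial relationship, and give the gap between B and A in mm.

A is a bed frame. B is a spool. The spool is on the floor beside the bed frame on its +y side. The gap between the spool and the bed frame is 400 mm.

The spool's nearest face is 400 mm from the bed frame's +y face.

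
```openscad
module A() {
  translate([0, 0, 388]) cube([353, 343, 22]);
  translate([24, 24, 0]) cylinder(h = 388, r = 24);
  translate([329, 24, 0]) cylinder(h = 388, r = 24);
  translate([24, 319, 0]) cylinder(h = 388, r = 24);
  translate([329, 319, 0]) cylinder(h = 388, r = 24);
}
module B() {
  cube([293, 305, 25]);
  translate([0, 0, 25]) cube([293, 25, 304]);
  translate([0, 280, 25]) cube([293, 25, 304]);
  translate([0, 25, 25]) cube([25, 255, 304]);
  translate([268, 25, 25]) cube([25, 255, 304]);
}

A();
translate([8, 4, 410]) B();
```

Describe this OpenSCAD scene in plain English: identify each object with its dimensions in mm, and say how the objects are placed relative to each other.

A is a simple wooden stool: a rectangular seat 353 mm (x) by 343 mm (y), 22 mm thick, top face at z = 410 mm, on four round legs, each 48 mm in diameter. The legs rest on z = 0, each leg's axis is inset half a diameter from the nearest pair of seat edges (so the leg's bounding box is flush with the corner).

B is an open-topped rectangular box: outside dimensions 293×305×329 mm, with a uniform wall and base thickness of 25 mm. The base is a full 293×305 slab on the floor; four walls sit on top of the base. The front and back walls (the −y and +y sides) span the full width; the two side walls fit between them.

The open box is on top of the stool.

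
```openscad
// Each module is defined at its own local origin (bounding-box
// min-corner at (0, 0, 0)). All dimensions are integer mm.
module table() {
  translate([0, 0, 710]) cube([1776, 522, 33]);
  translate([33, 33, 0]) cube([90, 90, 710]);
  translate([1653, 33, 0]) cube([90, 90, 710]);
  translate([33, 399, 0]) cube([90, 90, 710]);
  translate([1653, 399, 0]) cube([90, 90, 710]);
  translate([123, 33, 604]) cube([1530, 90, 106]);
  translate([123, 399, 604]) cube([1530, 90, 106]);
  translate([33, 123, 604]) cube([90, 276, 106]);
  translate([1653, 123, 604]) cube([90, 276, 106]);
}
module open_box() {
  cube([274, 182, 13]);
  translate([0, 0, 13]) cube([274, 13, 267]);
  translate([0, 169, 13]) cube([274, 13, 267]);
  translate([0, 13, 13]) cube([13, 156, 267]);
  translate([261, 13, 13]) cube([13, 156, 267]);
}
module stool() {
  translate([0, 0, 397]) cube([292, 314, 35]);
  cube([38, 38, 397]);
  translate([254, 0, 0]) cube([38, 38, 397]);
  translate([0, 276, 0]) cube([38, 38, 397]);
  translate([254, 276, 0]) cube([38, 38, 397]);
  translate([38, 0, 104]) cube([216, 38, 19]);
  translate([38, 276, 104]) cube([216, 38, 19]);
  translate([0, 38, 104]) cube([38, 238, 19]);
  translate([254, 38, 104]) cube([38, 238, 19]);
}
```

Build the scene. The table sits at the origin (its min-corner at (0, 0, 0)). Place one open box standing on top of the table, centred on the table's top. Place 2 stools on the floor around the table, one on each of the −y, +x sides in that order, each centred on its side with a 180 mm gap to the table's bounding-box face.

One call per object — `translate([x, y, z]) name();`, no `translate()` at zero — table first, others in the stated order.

table();
translate([751, 170, 743]) open_box();
translate([742, -494, 0]) stool();
translate([1956, 104, 0]) stool();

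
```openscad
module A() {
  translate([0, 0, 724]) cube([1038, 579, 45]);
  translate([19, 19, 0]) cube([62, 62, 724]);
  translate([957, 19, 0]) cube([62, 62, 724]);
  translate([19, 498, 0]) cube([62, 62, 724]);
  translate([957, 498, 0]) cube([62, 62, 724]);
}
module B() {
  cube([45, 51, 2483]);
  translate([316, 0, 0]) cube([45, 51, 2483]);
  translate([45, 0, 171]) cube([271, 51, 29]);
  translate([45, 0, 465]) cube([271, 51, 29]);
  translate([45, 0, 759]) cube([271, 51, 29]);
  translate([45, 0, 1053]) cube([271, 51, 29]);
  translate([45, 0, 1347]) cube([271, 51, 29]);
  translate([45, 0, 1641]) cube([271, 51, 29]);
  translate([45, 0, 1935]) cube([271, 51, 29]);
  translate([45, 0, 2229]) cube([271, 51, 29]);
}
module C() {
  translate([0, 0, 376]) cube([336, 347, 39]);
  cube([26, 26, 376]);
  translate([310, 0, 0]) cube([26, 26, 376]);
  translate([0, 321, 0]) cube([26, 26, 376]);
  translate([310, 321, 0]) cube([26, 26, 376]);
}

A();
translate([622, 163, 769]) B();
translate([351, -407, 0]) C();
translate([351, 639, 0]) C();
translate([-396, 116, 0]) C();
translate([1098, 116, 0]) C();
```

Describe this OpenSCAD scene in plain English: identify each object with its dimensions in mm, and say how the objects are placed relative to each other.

A is a table: top 1038 mm (x) × 579 mm (y), 45 mm thick, upper face at z = 769 mm, on four 62×62 mm square legs, each inset 19 mm from the nearest pair of top edges, running from z = 0 to the bottom of the top.

B is a straight ladder. Two 45×51 mm vertical rails, 2483 mm tall, stand 361 mm apart (outside-to-outside) with their front faces coplanar on the −y side. 8 rungs, each 51 mm deep and 29 mm tall, span between the inner faces of the rails, front faces flush with the rails. The lowest rung's underside is at z = 171 mm and rungs are spaced 294 mm apart (underside to underside).

C is a four-legged stool. The seat is a 336×347×39 mm slab whose top surface is at z = 415 mm; four square legs, each 26×26 mm in cross-section, run from the floor (z = 0) to the underside of the seat, each flush with a corner of the seat.

The ladder is on top of the table. Four stools sit around the table at the −y, +y, −x, +x sides.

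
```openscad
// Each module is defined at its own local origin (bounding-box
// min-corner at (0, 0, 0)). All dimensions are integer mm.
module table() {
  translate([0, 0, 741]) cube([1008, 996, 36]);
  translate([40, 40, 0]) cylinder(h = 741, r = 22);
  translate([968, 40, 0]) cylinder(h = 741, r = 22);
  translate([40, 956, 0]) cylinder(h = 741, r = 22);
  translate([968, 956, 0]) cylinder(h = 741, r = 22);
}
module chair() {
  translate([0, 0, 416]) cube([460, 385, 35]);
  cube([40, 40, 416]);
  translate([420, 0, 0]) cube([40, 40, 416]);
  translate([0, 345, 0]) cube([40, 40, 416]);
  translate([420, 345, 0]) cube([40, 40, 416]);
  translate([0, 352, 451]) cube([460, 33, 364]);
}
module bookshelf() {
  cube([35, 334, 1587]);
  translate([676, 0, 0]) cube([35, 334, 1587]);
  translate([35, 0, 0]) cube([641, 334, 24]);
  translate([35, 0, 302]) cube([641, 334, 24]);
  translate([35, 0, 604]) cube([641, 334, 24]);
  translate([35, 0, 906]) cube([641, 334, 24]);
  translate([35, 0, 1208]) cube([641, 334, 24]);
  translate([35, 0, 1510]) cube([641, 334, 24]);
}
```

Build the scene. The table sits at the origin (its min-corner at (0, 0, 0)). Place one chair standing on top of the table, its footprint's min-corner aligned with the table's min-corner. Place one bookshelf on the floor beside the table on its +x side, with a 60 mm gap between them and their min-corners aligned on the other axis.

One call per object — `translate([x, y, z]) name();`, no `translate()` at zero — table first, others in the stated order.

table();
translate([0, 0, 777]) chair();
translate([1068, 0, 0]) bookshelf();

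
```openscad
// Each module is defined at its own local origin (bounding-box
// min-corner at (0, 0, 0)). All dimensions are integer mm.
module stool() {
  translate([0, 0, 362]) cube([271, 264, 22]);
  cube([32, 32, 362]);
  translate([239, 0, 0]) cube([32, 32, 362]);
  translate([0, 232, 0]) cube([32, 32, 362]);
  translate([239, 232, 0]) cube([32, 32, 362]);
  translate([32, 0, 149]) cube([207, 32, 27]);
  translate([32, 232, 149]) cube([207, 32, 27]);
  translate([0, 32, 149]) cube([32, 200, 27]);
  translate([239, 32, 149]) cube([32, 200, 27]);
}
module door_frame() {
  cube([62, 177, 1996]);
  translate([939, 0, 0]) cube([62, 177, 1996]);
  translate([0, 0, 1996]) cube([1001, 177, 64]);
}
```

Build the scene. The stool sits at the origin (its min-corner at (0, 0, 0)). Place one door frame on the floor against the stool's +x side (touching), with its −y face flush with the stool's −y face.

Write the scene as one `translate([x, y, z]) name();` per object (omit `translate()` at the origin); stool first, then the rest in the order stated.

stool();
translate([271, 0, 0]) door_frame();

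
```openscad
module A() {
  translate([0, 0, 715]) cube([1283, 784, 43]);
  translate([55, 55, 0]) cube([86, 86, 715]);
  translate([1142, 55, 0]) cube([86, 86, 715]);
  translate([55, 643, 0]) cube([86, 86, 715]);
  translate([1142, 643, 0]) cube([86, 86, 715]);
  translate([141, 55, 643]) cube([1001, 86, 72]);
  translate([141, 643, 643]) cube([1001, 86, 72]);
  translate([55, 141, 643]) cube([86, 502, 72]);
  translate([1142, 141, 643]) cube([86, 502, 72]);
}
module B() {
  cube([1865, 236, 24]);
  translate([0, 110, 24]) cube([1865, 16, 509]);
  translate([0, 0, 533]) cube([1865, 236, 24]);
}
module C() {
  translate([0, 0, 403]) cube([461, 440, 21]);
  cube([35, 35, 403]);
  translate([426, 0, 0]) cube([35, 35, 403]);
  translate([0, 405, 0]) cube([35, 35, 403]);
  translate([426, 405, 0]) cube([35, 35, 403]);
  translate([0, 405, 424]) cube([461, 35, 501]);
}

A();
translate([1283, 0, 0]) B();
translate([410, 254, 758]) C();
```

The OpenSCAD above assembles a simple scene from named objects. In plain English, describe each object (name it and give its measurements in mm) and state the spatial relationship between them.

A is a table with a 1283×784 mm rectangular top, 43 mm thick, top surface at z = 758 mm, supported by four 86×86 mm square legs, each inset 55 mm from the nearest pair of top edges, running from the floor. Four apron rails, 86 mm thick and 72 mm tall, run between adjacent legs with their top edges flush with the underside of the top and their outer faces flush with the legs' outer faces.

B is an I-beam lying along x, 1865 mm long. Overall section height 557 mm. Two flanges 236 mm wide (y) and 24 mm thick, one on the floor and one at the top; a web 16 mm thick runs between them, centred on the flange width.

C is a chair: 461×440 mm seat, 21 mm thick, top at z = 424 mm, on four 35 mm square corner legs flush with the seat edges. A 35 mm thick backrest slab spans the full seat width, extending 501 mm above the seat top, its back face flush with the seat's +y edge.

The I-beam is against the table's +x side, with their −y faces flush. The chair is on top of the table.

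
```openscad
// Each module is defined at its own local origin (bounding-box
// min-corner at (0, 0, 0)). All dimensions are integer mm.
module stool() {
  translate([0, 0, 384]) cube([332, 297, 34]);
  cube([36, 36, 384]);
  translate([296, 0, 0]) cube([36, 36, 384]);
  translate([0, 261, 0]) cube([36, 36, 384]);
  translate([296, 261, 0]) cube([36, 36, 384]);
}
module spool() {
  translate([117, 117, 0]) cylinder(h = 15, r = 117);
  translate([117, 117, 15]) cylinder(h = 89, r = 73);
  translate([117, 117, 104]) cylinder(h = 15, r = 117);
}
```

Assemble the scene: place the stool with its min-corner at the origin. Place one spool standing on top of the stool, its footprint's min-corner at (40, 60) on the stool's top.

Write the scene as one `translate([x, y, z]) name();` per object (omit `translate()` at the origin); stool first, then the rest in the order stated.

stool();
translate([40, 60, 418]) spool();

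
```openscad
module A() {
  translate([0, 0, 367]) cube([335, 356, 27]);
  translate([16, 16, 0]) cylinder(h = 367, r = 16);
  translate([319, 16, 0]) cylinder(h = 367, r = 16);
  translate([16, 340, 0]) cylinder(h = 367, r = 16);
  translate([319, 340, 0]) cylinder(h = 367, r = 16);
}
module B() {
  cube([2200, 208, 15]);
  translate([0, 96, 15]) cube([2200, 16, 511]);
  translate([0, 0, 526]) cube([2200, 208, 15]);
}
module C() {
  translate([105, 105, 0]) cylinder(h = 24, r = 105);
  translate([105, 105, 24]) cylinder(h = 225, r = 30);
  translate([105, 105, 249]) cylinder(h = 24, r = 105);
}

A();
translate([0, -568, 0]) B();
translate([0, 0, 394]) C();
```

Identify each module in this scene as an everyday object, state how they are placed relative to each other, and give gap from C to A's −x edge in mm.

A is a stool. B is an I-beam. C is a spool. The I-beam is on the floor beside the stool on its −y side. The spool is on top of the stool. The gap from the spool to the stool's −x edge is 0 mm.

The spool's min-x is at 0; the stool's min-x is 0; gap = 0 mm.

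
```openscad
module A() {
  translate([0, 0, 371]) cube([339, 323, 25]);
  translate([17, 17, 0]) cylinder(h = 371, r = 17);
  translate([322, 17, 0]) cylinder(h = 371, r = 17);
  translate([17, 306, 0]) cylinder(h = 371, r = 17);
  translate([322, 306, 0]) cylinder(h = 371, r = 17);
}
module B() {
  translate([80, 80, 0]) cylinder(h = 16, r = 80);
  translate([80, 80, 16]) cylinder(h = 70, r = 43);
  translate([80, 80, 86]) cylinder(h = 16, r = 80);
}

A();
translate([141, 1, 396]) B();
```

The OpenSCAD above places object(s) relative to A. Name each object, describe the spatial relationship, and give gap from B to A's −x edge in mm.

A is a stool. B is a spool. The spool is on top of the stool. The gap from the spool to the stool's −x edge is 141 mm.

The spool's min-x is at 141; the stool's min-x is 0; gap = 141 mm.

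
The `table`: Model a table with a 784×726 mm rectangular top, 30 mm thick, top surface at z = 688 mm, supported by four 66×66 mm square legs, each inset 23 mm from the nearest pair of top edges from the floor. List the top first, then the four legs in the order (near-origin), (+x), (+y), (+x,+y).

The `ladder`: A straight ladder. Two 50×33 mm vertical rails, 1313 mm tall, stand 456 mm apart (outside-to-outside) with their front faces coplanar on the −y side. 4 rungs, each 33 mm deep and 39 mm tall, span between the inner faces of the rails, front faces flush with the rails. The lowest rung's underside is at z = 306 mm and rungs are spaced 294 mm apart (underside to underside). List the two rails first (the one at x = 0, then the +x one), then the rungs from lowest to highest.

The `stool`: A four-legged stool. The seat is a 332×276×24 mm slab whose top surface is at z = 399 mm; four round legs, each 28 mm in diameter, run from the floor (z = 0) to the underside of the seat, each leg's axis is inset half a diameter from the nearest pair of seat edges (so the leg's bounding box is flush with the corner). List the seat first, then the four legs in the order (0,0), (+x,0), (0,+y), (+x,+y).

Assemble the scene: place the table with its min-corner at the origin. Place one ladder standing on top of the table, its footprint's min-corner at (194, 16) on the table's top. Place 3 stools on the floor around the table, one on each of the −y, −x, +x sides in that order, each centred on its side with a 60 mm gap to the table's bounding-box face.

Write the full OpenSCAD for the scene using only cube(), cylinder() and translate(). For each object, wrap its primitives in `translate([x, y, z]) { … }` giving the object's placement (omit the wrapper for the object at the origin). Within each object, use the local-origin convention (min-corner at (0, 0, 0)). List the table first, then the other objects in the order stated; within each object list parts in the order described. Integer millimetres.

translate([0, 0, 658]) cube([784, 726, 30]);
translate([23, 23, 0]) cube([66, 66, 658]);
translate([695, 23, 0]) cube([66, 66, 658]);
translate([23, 637, 0]) cube([66, 66, 658]);
translate([695, 637, 0]) cube([66, 66, 658]);
translate([194, 16, 688]) {
  cube([50, 33, 1313]);
  translate([406, 0, 0]) cube([50, 33, 1313]);
  translate([50, 0, 306]) cube([356, 33, 39]);
  translate([50, 0, 600]) cube([356, 33, 39]);
  translate([50, 0, 894]) cube([356, 33, 39]);
  translate([50, 0, 1188]) cube([356, 33, 39]);
}
translate([226, -336, 0]) {
  translate([0, 0, 375]) cube([332, 276, 24]);
  translate([14, 14, 0]) cylinder(h = 375, r = 14);
  translate([318, 14, 0]) cylinder(h = 375, r = 14);
  translate([14, 262, 0]) cylinder(h = 375, r = 14);
  translate([318, 262, 0]) cylinder(h = 375, r = 14);
}
translate([-392, 225, 0]) {
  translate([0, 0, 375]) cube([332, 276, 24]);
  translate([14, 14, 0]) cylinder(h = 375, r = 14);
  translate([318, 14, 0]) cylinder(h = 375, r = 14);
  translate([14, 262, 0]) cylinder(h = 375, r = 14);
  translate([318, 262, 0]) cylinder(h = 375, r = 14);
}
translate([844, 225, 0]) {
  translate([0, 0, 375]) cube([332, 276, 24]);
  translate([14, 14, 0]) cylinder(h = 375, r = 14);
  translate([318, 14, 0]) cylinder(h = 375, r = 14);
  translate([14, 262, 0]) cylinder(h = 375, r = 14);
  translate([318, 262, 0]) cylinder(h = 375, r = 14);
}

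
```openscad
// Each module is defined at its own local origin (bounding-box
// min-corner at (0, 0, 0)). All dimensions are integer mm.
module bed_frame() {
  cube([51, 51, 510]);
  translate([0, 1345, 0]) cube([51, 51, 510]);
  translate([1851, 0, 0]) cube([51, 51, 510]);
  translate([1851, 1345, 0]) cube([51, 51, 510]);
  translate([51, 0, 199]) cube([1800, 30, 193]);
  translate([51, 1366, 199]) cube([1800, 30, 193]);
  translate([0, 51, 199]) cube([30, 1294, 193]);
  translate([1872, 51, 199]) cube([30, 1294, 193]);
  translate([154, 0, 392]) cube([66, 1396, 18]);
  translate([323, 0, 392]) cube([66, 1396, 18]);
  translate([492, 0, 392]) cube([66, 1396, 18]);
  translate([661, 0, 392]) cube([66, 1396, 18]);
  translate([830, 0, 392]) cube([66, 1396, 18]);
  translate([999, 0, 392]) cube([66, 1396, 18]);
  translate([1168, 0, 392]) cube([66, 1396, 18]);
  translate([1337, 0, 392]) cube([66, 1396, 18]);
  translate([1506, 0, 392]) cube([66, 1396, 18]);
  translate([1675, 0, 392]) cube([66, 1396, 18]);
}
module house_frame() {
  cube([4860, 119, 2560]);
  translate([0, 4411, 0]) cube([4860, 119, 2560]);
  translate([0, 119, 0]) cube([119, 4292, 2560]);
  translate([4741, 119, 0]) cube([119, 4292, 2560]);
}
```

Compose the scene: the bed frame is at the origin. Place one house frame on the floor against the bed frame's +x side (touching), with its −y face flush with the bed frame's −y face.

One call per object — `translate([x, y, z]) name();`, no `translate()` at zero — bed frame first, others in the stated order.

bed_frame();
translate([1902, 0, 0]) house_frame();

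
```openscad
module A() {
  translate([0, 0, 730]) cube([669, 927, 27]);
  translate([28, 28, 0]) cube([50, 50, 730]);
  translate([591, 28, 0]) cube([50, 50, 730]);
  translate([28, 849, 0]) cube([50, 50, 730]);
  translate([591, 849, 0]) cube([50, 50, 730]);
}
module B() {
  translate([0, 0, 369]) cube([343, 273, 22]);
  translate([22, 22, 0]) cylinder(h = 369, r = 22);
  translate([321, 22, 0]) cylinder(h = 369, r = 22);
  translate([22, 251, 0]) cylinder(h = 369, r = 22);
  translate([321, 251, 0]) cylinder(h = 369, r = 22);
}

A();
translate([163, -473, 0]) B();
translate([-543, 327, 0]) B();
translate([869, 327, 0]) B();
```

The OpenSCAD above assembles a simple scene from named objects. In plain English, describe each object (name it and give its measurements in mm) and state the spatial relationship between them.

A is a table with a 669×927 mm rectangular top, 27 mm thick, top surface at z = 757 mm, supported by four 50×50 mm square legs, each inset 28 mm from the nearest pair of top edges, running from the floor.

B is a simple wooden stool: a rectangular seat 343 mm (x) by 273 mm (y), 22 mm thick, top face at z = 391 mm, on four round legs, each 44 mm in diameter. The legs rest on z = 0, each leg's axis is inset half a diameter from the nearest pair of seat edges (so the leg's bounding box is flush with the corner).

Three stools sit around the table at the −y, −x, +x sides.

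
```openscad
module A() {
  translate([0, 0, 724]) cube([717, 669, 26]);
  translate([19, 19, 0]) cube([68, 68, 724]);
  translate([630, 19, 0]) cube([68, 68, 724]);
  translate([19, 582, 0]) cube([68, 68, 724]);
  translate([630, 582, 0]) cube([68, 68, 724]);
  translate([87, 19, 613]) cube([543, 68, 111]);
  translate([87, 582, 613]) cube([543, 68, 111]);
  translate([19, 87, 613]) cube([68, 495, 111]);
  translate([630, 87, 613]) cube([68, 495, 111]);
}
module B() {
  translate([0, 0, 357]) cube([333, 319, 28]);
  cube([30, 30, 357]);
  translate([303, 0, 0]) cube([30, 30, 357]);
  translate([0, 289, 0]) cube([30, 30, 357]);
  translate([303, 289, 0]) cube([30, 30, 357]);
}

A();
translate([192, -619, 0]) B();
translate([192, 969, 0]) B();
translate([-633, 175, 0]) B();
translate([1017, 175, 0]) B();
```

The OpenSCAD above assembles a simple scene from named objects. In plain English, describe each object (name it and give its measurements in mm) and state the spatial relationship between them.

A is a table: top 717 mm (x) × 669 mm (y), 26 mm thick, upper face at z = 750 mm, on four 68×68 mm square legs, each inset 19 mm from the nearest pair of top edges, running from z = 0 to the bottom of the top. Four apron rails, 68 mm thick and 111 mm tall, run between adjacent legs with their top edges flush with the underside of the top and their outer faces flush with the legs' outer faces.

B is a simple wooden stool: a rectangular seat 333 mm (x) by 319 mm (y), 28 mm thick, top face at z = 385 mm, on four square legs, each 30×30 mm in cross-section. The legs rest on z = 0, each flush with a corner of the seat.

Four stools sit around the table at the −y, +y, −x, +x sides.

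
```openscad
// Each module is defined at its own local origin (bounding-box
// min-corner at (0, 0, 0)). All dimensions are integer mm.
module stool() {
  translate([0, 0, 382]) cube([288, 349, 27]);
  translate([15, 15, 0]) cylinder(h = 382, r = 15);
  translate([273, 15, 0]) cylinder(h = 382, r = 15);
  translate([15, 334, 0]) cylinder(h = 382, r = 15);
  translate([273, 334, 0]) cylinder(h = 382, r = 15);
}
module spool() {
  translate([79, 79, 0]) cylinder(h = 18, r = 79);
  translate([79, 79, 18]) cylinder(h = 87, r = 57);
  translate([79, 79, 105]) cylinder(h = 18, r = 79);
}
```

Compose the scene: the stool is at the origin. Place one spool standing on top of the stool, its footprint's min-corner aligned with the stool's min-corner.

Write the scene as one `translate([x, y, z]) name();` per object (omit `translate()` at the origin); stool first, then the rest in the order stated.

stool();
translate([0, 0, 409]) spool();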